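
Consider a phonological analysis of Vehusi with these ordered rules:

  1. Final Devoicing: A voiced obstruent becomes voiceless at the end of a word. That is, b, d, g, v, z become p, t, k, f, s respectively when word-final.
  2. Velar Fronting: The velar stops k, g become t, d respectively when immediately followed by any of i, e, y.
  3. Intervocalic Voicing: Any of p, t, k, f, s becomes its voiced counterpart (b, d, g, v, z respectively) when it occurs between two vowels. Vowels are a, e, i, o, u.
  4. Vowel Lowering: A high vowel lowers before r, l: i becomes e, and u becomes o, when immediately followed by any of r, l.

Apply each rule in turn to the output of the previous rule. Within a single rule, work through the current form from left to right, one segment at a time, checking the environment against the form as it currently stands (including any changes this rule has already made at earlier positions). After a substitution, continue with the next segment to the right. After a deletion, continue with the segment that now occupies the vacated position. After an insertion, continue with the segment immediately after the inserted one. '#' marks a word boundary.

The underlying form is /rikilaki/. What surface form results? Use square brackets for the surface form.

[rideladi]

1 Final Devoicing: no change — [rikilaki]
2 Velar Fronting: [rikilaki] → [ritilati]
3 Intervocalic Voicing: [ritilati] → [ridiladi]
4 Vowel Lowering: [ridiladi] → [rideladi]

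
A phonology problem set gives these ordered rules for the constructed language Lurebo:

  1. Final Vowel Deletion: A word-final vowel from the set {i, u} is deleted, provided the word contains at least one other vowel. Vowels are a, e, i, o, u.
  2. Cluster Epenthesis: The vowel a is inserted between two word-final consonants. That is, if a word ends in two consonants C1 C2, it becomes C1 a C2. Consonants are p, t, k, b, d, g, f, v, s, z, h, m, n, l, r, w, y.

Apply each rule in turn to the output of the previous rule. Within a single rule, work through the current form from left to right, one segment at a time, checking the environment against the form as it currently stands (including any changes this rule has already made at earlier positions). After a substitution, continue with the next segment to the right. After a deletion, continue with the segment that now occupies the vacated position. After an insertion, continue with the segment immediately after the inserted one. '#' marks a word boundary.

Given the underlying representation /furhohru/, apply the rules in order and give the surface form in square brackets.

1 Final Vowel Deletion: [furhohru] → [furhohr]
2 Cluster Epenthesis: [furhohr] → [furhohar]

[furhohar]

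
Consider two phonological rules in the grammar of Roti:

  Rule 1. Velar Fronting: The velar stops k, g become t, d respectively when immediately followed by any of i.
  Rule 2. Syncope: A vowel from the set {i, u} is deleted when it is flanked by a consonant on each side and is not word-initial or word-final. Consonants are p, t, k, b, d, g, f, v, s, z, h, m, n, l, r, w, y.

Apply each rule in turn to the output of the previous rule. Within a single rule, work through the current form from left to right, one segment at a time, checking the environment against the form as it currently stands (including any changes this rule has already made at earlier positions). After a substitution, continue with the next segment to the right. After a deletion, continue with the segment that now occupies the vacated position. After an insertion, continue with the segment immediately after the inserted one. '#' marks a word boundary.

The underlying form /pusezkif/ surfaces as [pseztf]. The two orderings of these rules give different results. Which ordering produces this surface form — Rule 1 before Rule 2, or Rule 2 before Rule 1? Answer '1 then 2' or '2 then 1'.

1 then 2

Order 1 then 2:
  1 Velar Fronting: [pusezkif] → [puseztif]
  2 Syncope: [puseztif] → [pseztf]
  result: [pseztf]
Order 2 then 1:
  2 Syncope: [pusezkif] → [psezkf]
  1 Velar Fronting: no change — [psezkf]
  result: [psezkf]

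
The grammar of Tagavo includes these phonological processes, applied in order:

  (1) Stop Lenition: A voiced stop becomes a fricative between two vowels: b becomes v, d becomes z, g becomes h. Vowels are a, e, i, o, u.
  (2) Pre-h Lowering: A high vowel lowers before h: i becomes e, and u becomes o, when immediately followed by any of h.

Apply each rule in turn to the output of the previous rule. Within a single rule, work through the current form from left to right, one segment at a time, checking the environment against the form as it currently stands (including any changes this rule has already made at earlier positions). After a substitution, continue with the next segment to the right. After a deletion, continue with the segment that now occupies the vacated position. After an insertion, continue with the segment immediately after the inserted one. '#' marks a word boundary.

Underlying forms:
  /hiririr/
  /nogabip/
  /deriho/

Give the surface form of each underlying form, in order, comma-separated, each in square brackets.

/hiririr/:
  (1) Stop Lenition: no change — [hiririr]
  (2) Pre-h Lowering: no change — [hiririr]
/nogabip/:
  (1) Stop Lenition: [nogabip] → [nohavip]
  (2) Pre-h Lowering: no change — [nohavip]
/deriho/:
  (1) Stop Lenition: no change — [deriho]
  (2) Pre-h Lowering: [deriho] → [dereho]

[hiririr], [nohavip], [dereho]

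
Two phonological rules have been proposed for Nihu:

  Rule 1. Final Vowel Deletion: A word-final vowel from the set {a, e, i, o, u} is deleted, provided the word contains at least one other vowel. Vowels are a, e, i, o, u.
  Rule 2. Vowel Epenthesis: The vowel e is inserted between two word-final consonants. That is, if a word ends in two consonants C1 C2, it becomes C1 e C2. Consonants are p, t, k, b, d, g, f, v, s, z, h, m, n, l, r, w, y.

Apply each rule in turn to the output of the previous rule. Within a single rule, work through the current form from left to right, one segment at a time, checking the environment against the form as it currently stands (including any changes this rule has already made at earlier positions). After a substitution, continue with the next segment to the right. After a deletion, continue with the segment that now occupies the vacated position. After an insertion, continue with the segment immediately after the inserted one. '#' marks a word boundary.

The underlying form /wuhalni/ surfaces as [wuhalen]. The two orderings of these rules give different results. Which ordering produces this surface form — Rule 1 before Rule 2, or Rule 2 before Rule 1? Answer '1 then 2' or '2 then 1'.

1 then 2

Order 1 then 2:
  1 Final Vowel Deletion: [wuhalni] → [wuhaln]
  2 Vowel Epenthesis: [wuhaln] → [wuhalen]
  result: [wuhalen]
Order 2 then 1:
  2 Vowel Epenthesis: no change — [wuhalni]
  1 Final Vowel Deletion: [wuhalni] → [wuhaln]
  result: [wuhaln]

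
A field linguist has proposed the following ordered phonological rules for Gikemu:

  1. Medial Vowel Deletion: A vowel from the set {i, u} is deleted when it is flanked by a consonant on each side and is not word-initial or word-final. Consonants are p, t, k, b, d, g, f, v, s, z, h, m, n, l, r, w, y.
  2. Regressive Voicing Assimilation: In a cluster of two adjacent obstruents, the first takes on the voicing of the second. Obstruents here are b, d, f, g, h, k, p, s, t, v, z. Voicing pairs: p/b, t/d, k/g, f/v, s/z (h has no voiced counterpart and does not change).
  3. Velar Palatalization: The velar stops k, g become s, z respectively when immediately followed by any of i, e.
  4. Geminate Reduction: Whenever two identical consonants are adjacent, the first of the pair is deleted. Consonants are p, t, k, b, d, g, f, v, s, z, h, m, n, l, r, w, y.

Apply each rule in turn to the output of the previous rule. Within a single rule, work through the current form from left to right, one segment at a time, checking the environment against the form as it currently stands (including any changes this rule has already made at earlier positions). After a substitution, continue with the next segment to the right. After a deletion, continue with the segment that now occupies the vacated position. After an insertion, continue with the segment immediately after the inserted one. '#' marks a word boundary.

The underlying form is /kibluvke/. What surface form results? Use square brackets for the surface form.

[gblfse]

1 Medial Vowel Deletion: [kibluvke] → [kblvke]
2 Regressive Voicing Assimilation: [kblvke] → [gblfke]
3 Velar Palatalization: [gblfke] → [gblfse]
4 Geminate Reduction: no change — [gblfse]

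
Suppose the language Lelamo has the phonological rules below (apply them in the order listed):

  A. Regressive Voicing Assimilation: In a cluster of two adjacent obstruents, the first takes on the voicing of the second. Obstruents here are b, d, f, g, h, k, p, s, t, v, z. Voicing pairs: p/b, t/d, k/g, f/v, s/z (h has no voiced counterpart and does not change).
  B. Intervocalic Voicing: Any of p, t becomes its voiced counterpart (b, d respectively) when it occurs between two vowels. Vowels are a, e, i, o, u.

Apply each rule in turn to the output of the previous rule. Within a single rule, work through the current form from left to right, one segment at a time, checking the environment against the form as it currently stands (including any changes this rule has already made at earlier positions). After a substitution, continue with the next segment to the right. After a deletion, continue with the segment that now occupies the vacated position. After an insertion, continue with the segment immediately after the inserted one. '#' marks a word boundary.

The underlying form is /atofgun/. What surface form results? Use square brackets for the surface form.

[adovgun]

A Regressive Voicing Assimilation: [atofgun] → [atovgun]
B Intervocalic Voicing: [atovgun] → [adovgun]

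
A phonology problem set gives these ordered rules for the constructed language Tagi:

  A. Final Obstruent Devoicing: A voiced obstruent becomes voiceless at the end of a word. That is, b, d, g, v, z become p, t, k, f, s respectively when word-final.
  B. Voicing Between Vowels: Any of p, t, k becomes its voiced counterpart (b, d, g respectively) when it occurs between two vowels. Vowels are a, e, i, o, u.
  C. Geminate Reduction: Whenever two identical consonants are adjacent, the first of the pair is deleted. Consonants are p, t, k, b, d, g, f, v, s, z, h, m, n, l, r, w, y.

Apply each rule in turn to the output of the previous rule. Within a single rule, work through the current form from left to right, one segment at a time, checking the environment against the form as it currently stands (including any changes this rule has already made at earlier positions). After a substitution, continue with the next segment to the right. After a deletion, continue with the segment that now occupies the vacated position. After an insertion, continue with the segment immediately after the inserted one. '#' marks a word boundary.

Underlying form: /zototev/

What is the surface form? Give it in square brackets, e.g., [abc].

A Final Obstruent Devoicing: [zototev] → [zototef]
B Voicing Between Vowels: [zototef] → [zododef]
C Geminate Reduction: no change — [zododef]

[zododef]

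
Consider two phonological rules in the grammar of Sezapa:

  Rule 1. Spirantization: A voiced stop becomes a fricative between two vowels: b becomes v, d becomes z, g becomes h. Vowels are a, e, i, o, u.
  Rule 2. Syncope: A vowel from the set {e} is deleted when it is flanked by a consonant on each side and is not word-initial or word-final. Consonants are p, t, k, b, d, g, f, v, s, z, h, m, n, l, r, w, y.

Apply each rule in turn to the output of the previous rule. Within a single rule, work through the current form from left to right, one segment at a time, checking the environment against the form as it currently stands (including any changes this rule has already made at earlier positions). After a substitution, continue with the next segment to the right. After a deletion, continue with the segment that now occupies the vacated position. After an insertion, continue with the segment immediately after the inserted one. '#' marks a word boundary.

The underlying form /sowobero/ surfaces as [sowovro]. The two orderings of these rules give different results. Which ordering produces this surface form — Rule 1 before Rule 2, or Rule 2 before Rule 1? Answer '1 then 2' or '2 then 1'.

Order 1 then 2:
  1 Spirantization: [sowobero] → [sowovero]
  2 Syncope: [sowovero] → [sowovro]
  result: [sowovro]
Order 2 then 1:
  2 Syncope: [sowobero] → [sowobro]
  1 Spirantization: no change — [sowobro]
  result: [sowobro]

1 then 2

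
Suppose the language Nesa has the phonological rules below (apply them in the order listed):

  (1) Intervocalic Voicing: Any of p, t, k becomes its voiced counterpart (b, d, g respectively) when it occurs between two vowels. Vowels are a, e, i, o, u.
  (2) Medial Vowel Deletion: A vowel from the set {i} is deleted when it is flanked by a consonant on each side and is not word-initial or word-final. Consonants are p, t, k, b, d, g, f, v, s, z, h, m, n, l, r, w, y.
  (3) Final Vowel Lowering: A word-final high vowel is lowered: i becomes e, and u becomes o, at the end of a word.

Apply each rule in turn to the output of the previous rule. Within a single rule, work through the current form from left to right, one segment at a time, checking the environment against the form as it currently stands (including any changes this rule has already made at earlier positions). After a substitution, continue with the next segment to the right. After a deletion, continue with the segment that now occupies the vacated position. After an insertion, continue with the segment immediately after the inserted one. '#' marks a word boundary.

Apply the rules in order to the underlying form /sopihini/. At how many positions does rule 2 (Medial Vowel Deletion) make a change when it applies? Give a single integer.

2

(1) Intervocalic Voicing: [sopihini] → [sobihini]
(2) Medial Vowel Deletion: [sobihini] → [sobhni]
(3) Final Vowel Lowering: [sobhni] → [sobhne]
Rule 2 changed 2 position(s).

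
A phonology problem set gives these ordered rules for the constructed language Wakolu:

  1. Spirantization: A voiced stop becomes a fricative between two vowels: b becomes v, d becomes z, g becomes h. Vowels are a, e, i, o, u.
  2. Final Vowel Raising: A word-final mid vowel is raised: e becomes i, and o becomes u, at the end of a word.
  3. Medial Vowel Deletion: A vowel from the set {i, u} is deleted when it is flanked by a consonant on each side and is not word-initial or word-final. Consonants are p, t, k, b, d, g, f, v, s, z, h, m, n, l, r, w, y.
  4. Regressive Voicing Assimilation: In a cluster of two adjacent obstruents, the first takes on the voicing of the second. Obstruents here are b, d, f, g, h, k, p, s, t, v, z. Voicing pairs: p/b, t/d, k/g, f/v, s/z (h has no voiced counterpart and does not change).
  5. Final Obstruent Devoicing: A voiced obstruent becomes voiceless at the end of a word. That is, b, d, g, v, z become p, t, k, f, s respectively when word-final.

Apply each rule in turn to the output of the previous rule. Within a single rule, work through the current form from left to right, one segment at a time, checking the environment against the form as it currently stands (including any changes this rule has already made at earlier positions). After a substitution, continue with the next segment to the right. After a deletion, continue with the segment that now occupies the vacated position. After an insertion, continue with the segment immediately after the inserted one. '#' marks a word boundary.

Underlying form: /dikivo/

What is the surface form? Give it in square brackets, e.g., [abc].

1 Spirantization: no change — [dikivo]
2 Final Vowel Raising: [dikivo] → [dikivu]
3 Medial Vowel Deletion: [dikivu] → [dkvu]
4 Regressive Voicing Assimilation: [dkvu] → [tgvu]
5 Final Obstruent Devoicing: no change — [tgvu]

[tgvu]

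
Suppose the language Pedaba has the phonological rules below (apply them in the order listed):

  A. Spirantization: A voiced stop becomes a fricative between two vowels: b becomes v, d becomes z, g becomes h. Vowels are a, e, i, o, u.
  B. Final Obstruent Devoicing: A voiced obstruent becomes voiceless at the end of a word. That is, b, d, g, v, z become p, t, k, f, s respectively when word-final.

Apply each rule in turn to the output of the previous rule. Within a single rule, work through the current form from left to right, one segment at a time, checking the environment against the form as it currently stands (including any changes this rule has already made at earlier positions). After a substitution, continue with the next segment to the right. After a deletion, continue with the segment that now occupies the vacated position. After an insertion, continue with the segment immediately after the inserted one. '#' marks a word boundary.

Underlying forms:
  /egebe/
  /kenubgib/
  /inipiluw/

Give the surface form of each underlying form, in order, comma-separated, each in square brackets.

[eheve], [kenubgip], [inipiluw]

/egebe/:
  A Spirantization: [egebe] → [eheve]
  B Final Obstruent Devoicing: no change — [eheve]
/kenubgib/:
  A Spirantization: no change — [kenubgib]
  B Final Obstruent Devoicing: [kenubgib] → [kenubgip]
/inipiluw/:
  A Spirantization: no change — [inipiluw]
  B Final Obstruent Devoicing: no change — [inipiluw]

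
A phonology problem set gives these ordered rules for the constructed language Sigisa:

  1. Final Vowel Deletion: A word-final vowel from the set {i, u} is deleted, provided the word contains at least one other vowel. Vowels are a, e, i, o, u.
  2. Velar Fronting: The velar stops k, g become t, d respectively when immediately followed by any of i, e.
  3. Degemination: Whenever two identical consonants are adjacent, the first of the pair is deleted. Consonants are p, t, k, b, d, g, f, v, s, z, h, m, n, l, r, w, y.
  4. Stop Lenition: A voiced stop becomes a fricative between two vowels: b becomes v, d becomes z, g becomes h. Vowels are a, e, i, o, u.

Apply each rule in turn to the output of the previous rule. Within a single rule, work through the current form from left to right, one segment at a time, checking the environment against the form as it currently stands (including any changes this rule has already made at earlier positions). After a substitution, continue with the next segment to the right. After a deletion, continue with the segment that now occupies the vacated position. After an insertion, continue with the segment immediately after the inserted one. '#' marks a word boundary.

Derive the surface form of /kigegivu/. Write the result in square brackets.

1 Final Vowel Deletion: [kigegivu] → [kigegiv]
2 Velar Fronting: [kigegiv] → [tidediv]
3 Degemination: no change — [tidediv]
4 Stop Lenition: [tidediv] → [tizeziv]

[tizeziv]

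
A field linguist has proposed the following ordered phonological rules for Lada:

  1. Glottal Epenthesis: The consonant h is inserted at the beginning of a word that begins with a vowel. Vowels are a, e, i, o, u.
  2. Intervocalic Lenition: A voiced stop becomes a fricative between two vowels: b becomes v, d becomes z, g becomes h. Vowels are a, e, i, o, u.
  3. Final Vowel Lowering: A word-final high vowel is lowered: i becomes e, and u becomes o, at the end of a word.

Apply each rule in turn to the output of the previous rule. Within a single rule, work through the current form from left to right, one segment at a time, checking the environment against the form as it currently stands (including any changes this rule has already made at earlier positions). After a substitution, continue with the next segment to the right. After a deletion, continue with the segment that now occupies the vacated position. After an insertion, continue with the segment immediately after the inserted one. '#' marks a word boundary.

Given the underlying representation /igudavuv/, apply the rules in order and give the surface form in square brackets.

[hihuzavuv]

1 Glottal Epenthesis: [igudavuv] → [higudavuv]
2 Intervocalic Lenition: [higudavuv] → [hihuzavuv]
3 Final Vowel Lowering: no change — [hihuzavuv]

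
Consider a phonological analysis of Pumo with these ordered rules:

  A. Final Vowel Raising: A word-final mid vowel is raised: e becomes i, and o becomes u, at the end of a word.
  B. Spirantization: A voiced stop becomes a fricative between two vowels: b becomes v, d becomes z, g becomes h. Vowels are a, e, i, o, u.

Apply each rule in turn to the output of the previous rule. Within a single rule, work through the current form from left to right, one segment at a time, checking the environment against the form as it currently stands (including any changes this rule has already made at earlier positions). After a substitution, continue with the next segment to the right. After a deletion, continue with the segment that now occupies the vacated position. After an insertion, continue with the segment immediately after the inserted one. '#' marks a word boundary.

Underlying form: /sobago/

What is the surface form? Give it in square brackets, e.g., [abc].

A Final Vowel Raising: [sobago] → [sobagu]
B Spirantization: [sobagu] → [sovahu]

[sovahu]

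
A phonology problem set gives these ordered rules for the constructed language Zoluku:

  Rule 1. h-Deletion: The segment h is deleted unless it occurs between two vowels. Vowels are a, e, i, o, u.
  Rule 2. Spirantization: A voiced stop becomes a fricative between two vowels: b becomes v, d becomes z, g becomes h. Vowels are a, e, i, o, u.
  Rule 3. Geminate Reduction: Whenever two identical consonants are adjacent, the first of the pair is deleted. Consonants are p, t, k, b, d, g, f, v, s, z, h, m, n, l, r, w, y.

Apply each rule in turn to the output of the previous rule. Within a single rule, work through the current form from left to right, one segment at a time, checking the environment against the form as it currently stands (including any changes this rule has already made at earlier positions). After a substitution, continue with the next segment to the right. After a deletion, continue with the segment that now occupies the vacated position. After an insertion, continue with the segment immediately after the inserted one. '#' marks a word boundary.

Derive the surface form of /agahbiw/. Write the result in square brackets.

Rule 1 h-Deletion: [agahbiw] → [agabiw]
Rule 2 Spirantization: [agabiw] → [ahaviw]
Rule 3 Geminate Reduction: no change — [ahaviw]

[ahaviw]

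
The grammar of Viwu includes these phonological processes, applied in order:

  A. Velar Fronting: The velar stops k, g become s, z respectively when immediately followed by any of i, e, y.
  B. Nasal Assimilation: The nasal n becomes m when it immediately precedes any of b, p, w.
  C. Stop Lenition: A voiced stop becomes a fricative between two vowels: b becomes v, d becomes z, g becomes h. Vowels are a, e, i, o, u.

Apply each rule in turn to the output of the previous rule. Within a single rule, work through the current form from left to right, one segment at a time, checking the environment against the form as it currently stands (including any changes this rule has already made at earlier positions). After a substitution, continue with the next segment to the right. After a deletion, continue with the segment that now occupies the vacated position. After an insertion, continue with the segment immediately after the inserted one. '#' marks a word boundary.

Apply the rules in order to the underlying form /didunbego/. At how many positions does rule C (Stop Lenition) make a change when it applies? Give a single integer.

2

A Velar Fronting: no change — [didunbego]
B Nasal Assimilation: [didunbego] → [didumbego]
C Stop Lenition: [didumbego] → [dizumbeho]
Rule C changed 2 position(s).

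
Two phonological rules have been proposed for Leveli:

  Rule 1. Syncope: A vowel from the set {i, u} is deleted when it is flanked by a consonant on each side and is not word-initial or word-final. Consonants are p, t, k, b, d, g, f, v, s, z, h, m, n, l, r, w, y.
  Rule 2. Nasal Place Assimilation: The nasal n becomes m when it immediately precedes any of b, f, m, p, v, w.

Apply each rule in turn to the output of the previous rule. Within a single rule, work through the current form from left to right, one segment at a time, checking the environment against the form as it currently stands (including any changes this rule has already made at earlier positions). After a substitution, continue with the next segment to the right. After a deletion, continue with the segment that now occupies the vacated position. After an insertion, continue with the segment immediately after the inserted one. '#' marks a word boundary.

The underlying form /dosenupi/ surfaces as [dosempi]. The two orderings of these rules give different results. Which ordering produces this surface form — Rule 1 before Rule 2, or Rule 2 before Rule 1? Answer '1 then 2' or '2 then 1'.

1 then 2

Order 1 then 2:
  1 Syncope: [dosenupi] → [dosenpi]
  2 Nasal Place Assimilation: [dosenpi] → [dosempi]
  result: [dosempi]
Order 2 then 1:
  2 Nasal Place Assimilation: no change — [dosenupi]
  1 Syncope: [dosenupi] → [dosenpi]
  result: [dosenpi]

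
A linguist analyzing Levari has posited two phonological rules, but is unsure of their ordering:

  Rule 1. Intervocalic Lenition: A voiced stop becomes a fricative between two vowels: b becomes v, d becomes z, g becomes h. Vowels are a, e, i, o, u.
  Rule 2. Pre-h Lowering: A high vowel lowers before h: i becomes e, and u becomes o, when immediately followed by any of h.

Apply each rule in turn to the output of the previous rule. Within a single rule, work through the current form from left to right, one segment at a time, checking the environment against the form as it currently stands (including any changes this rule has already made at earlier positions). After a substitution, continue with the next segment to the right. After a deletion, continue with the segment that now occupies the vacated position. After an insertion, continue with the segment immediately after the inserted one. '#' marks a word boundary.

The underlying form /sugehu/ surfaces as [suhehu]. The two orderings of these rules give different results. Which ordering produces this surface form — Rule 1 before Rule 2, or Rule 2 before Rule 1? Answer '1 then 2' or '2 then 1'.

Order 1 then 2:
  1 Intervocalic Lenition: [sugehu] → [suhehu]
  2 Pre-h Lowering: [suhehu] → [sohehu]
  result: [sohehu]
Order 2 then 1:
  2 Pre-h Lowering: no change — [sugehu]
  1 Intervocalic Lenition: [sugehu] → [suhehu]
  result: [suhehu]

2 then 1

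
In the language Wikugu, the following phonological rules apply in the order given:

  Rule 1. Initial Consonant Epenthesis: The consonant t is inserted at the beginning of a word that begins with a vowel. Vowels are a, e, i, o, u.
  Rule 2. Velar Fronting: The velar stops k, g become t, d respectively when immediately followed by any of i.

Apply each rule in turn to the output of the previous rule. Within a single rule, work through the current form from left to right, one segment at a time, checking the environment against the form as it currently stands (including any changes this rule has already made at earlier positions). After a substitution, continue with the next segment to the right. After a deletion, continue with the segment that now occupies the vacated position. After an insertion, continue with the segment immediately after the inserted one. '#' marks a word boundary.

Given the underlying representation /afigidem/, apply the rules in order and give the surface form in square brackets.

[tafididem]

Rule 1 Initial Consonant Epenthesis: [afigidem] → [tafigidem]
Rule 2 Velar Fronting: [tafigidem] → [tafididem]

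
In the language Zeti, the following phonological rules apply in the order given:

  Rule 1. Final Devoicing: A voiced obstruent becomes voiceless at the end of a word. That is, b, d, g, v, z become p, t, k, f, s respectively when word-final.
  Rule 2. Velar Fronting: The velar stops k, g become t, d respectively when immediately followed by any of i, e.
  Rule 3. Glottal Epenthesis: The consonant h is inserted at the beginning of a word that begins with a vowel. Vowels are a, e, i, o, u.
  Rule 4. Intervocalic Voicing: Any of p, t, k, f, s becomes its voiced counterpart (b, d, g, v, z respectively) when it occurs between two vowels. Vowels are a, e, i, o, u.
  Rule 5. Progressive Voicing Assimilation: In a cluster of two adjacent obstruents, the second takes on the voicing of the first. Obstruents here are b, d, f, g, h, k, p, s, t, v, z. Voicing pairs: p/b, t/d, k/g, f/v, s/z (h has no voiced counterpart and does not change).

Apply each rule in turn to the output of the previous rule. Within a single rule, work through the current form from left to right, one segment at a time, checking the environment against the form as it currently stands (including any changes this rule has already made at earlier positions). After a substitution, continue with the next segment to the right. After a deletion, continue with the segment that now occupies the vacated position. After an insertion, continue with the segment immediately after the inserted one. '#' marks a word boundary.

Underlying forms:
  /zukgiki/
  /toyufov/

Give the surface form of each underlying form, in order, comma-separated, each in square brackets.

/zukgiki/:
  Rule 1 Final Devoicing: no change — [zukgiki]
  Rule 2 Velar Fronting: [zukgiki] → [zukditi]
  Rule 3 Glottal Epenthesis: no change — [zukditi]
  Rule 4 Intervocalic Voicing: [zukditi] → [zukdidi]
  Rule 5 Progressive Voicing Assimilation: [zukdidi] → [zuktidi]
/toyufov/:
  Rule 1 Final Devoicing: [toyufov] → [toyufof]
  Rule 2 Velar Fronting: no change — [toyufof]
  Rule 3 Glottal Epenthesis: no change — [toyufof]
  Rule 4 Intervocalic Voicing: [toyufof] → [toyuvof]
  Rule 5 Progressive Voicing Assimilation: no change — [toyuvof]

[zuktidi], [toyuvof]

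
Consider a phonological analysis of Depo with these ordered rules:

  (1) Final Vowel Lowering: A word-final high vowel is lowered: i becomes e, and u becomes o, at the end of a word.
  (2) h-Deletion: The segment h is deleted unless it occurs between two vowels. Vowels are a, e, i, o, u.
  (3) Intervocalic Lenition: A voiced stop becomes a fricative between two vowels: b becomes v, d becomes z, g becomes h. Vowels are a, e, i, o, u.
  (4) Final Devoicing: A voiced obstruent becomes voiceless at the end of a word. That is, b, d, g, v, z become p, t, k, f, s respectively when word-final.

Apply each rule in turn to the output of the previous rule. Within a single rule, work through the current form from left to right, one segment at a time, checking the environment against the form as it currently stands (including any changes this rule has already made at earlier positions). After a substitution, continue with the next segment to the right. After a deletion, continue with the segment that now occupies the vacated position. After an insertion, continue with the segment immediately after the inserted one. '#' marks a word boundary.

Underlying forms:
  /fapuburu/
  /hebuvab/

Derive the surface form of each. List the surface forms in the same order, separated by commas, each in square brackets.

[fapuvuro], [evuvap]

/fapuburu/:
  (1) Final Vowel Lowering: [fapuburu] → [fapuburo]
  (2) h-Deletion: no change — [fapuburo]
  (3) Intervocalic Lenition: [fapuburo] → [fapuvuro]
  (4) Final Devoicing: no change — [fapuvuro]
/hebuvab/:
  (1) Final Vowel Lowering: no change — [hebuvab]
  (2) h-Deletion: [hebuvab] → [ebuvab]
  (3) Intervocalic Lenition: [ebuvab] → [evuvab]
  (4) Final Devoicing: [evuvab] → [evuvap]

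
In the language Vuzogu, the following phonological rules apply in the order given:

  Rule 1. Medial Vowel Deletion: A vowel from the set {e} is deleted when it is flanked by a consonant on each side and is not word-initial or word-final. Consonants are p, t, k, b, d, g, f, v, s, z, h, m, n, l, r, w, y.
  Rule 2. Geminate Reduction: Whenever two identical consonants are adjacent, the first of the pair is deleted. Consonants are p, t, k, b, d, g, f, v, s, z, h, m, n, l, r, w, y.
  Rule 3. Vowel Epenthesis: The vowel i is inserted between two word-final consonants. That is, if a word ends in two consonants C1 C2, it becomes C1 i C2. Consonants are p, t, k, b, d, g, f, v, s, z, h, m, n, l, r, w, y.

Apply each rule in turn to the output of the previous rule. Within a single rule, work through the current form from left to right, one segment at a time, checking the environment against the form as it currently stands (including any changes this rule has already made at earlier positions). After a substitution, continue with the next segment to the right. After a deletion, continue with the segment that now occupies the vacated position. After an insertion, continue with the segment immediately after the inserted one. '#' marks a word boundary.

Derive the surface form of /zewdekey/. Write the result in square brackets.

[zwdkiy]

Rule 1 Medial Vowel Deletion: [zewdekey] → [zwdky]
Rule 2 Geminate Reduction: no change — [zwdky]
Rule 3 Vowel Epenthesis: [zwdky] → [zwdkiy]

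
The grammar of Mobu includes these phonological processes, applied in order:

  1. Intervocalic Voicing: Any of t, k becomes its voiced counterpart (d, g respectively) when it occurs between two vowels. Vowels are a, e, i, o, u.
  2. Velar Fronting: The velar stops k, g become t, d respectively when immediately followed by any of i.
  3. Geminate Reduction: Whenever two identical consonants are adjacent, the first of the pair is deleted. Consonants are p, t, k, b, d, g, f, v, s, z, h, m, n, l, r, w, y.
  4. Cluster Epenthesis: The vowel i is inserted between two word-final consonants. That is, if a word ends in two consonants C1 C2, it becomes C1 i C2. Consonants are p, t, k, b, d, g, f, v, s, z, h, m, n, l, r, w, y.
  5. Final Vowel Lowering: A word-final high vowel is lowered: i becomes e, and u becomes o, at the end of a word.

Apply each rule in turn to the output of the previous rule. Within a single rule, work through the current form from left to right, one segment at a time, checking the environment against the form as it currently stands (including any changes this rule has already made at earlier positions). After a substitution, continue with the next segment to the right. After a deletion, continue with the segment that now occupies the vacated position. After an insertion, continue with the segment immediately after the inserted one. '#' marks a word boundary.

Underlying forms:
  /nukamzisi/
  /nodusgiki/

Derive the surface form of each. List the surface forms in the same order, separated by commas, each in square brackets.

/nukamzisi/:
  1 Intervocalic Voicing: [nukamzisi] → [nugamzisi]
  2 Velar Fronting: no change — [nugamzisi]
  3 Geminate Reduction: no change — [nugamzisi]
  4 Cluster Epenthesis: no change — [nugamzisi]
  5 Final Vowel Lowering: [nugamzisi] → [nugamzise]
/nodusgiki/:
  1 Intervocalic Voicing: [nodusgiki] → [nodusgigi]
  2 Velar Fronting: [nodusgigi] → [nodusdidi]
  3 Geminate Reduction: no change — [nodusdidi]
  4 Cluster Epenthesis: no change — [nodusdidi]
  5 Final Vowel Lowering: [nodusdidi] → [nodusdide]

[nugamzise], [nodusdide]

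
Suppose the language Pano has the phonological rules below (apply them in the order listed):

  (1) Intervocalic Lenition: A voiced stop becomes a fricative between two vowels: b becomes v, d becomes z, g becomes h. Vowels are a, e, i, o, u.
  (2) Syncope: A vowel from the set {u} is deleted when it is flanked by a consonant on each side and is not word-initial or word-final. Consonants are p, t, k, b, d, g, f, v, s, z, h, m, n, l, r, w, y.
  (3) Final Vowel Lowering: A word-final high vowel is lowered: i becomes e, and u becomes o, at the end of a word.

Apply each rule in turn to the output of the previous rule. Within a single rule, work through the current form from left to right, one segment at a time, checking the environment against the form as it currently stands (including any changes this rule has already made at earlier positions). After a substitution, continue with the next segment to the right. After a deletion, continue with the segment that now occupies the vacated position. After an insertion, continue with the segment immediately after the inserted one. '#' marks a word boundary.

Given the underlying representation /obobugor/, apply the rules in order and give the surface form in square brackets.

(1) Intervocalic Lenition: [obobugor] → [ovovuhor]
(2) Syncope: [ovovuhor] → [ovovhor]
(3) Final Vowel Lowering: no change — [ovovhor]

[ovovhor]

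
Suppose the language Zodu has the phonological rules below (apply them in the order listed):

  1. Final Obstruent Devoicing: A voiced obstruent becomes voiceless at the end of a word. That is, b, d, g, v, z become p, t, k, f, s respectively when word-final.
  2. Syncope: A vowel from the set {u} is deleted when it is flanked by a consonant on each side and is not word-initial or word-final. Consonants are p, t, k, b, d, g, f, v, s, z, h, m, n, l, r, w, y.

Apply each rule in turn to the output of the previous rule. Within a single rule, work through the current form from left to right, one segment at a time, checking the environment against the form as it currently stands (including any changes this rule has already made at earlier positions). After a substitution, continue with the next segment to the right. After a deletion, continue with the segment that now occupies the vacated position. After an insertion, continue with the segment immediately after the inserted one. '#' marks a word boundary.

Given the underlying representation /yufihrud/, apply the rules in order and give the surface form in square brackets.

[yfihrt]

1 Final Obstruent Devoicing: [yufihrud] → [yufihrut]
2 Syncope: [yufihrut] → [yfihrt]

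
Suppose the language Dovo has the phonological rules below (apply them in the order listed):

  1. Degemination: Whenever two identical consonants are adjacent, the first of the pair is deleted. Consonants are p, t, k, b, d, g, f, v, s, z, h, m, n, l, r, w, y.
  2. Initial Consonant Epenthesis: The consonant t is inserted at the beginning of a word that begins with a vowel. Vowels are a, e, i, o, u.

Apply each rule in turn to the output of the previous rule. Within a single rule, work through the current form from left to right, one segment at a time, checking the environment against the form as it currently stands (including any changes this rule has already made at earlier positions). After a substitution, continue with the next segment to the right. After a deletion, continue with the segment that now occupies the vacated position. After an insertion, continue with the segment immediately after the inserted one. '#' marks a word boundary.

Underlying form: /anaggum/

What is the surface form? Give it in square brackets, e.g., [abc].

[tanagum]

1 Degemination: [anaggum] → [anagum]
2 Initial Consonant Epenthesis: [anagum] → [tanagum]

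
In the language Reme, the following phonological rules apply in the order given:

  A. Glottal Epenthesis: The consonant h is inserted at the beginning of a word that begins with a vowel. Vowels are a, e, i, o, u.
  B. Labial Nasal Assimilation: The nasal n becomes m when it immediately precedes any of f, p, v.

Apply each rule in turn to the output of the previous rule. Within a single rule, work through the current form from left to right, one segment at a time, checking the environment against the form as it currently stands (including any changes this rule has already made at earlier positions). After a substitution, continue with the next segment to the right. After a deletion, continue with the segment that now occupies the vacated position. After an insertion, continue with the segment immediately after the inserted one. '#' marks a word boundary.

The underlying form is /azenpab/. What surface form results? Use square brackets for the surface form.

[hazempab]

A Glottal Epenthesis: [azenpab] → [hazenpab]
B Labial Nasal Assimilation: [hazenpab] → [hazempab]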